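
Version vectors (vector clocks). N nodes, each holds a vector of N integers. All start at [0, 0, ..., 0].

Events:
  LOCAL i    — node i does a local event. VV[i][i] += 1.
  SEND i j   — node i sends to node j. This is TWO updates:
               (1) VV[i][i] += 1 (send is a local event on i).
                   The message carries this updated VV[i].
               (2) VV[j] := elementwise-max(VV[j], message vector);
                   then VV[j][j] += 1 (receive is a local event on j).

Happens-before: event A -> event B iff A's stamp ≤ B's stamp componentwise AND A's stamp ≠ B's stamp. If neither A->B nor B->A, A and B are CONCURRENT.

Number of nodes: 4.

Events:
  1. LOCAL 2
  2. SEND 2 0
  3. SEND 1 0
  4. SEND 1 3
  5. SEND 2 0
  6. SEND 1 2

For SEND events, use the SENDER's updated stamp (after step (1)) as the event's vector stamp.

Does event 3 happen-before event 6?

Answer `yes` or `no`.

Initial: VV[0]=[0, 0, 0, 0]
Initial: VV[1]=[0, 0, 0, 0]
Initial: VV[2]=[0, 0, 0, 0]
Initial: VV[3]=[0, 0, 0, 0]
Event 1: LOCAL 2: VV[2][2]++ -> VV[2]=[0, 0, 1, 0]
Event 2: SEND 2->0: VV[2][2]++ -> VV[2]=[0, 0, 2, 0], msg_vec=[0, 0, 2, 0]; VV[0]=max(VV[0],msg_vec) then VV[0][0]++ -> VV[0]=[1, 0, 2, 0]
Event 3: SEND 1->0: VV[1][1]++ -> VV[1]=[0, 1, 0, 0], msg_vec=[0, 1, 0, 0]; VV[0]=max(VV[0],msg_vec) then VV[0][0]++ -> VV[0]=[2, 1, 2, 0]
Event 4: SEND 1->3: VV[1][1]++ -> VV[1]=[0, 2, 0, 0], msg_vec=[0, 2, 0, 0]; VV[3]=max(VV[3],msg_vec) then VV[3][3]++ -> VV[3]=[0, 2, 0, 1]
Event 5: SEND 2->0: VV[2][2]++ -> VV[2]=[0, 0, 3, 0], msg_vec=[0, 0, 3, 0]; VV[0]=max(VV[0],msg_vec) then VV[0][0]++ -> VV[0]=[3, 1, 3, 0]
Event 6: SEND 1->2: VV[1][1]++ -> VV[1]=[0, 3, 0, 0], msg_vec=[0, 3, 0, 0]; VV[2]=max(VV[2],msg_vec) then VV[2][2]++ -> VV[2]=[0, 3, 4, 0]
Event 3 stamp: [0, 1, 0, 0]
Event 6 stamp: [0, 3, 0, 0]
[0, 1, 0, 0] <= [0, 3, 0, 0]? True. Equal? False. Happens-before: True

Answer: yes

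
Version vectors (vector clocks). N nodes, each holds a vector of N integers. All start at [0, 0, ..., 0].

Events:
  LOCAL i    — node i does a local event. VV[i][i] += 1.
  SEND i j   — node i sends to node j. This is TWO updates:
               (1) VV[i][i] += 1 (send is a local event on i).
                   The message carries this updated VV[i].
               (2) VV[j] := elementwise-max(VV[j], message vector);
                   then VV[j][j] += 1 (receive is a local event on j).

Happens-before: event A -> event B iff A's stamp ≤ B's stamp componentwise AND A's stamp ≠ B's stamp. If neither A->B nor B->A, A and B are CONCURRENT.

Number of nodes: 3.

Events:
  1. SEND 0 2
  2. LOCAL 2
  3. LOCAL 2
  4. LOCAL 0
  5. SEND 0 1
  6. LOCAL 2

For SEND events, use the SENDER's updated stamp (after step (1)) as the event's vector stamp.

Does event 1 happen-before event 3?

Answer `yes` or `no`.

Initial: VV[0]=[0, 0, 0]
Initial: VV[1]=[0, 0, 0]
Initial: VV[2]=[0, 0, 0]
Event 1: SEND 0->2: VV[0][0]++ -> VV[0]=[1, 0, 0], msg_vec=[1, 0, 0]; VV[2]=max(VV[2],msg_vec) then VV[2][2]++ -> VV[2]=[1, 0, 1]
Event 2: LOCAL 2: VV[2][2]++ -> VV[2]=[1, 0, 2]
Event 3: LOCAL 2: VV[2][2]++ -> VV[2]=[1, 0, 3]
Event 4: LOCAL 0: VV[0][0]++ -> VV[0]=[2, 0, 0]
Event 5: SEND 0->1: VV[0][0]++ -> VV[0]=[3, 0, 0], msg_vec=[3, 0, 0]; VV[1]=max(VV[1],msg_vec) then VV[1][1]++ -> VV[1]=[3, 1, 0]
Event 6: LOCAL 2: VV[2][2]++ -> VV[2]=[1, 0, 4]
Event 1 stamp: [1, 0, 0]
Event 3 stamp: [1, 0, 3]
[1, 0, 0] <= [1, 0, 3]? True. Equal? False. Happens-before: True

Answer: yes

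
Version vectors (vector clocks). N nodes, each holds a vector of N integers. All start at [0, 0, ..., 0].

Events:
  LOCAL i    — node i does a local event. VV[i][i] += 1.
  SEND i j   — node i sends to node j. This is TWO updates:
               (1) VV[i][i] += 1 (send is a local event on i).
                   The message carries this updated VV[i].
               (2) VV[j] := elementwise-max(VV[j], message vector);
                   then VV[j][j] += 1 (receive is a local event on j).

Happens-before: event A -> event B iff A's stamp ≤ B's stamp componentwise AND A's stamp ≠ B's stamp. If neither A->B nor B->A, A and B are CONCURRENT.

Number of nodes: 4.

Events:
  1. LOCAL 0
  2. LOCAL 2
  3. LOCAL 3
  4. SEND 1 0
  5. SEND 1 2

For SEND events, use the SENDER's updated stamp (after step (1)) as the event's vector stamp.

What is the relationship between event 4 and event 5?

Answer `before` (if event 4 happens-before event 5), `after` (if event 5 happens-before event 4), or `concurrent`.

Initial: VV[0]=[0, 0, 0, 0]
Initial: VV[1]=[0, 0, 0, 0]
Initial: VV[2]=[0, 0, 0, 0]
Initial: VV[3]=[0, 0, 0, 0]
Event 1: LOCAL 0: VV[0][0]++ -> VV[0]=[1, 0, 0, 0]
Event 2: LOCAL 2: VV[2][2]++ -> VV[2]=[0, 0, 1, 0]
Event 3: LOCAL 3: VV[3][3]++ -> VV[3]=[0, 0, 0, 1]
Event 4: SEND 1->0: VV[1][1]++ -> VV[1]=[0, 1, 0, 0], msg_vec=[0, 1, 0, 0]; VV[0]=max(VV[0],msg_vec) then VV[0][0]++ -> VV[0]=[2, 1, 0, 0]
Event 5: SEND 1->2: VV[1][1]++ -> VV[1]=[0, 2, 0, 0], msg_vec=[0, 2, 0, 0]; VV[2]=max(VV[2],msg_vec) then VV[2][2]++ -> VV[2]=[0, 2, 2, 0]
Event 4 stamp: [0, 1, 0, 0]
Event 5 stamp: [0, 2, 0, 0]
[0, 1, 0, 0] <= [0, 2, 0, 0]? True
[0, 2, 0, 0] <= [0, 1, 0, 0]? False
Relation: before

Answer: before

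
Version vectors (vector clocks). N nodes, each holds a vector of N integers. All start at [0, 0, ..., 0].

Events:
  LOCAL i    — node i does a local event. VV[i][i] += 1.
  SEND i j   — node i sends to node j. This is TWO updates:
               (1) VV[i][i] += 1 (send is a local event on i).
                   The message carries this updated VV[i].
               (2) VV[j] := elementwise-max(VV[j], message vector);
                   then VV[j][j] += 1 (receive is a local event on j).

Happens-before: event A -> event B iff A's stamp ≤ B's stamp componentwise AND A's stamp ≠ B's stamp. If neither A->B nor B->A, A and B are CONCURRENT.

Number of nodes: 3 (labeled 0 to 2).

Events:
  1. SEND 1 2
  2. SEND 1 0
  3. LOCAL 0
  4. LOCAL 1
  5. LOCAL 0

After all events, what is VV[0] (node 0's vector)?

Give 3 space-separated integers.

Initial: VV[0]=[0, 0, 0]
Initial: VV[1]=[0, 0, 0]
Initial: VV[2]=[0, 0, 0]
Event 1: SEND 1->2: VV[1][1]++ -> VV[1]=[0, 1, 0], msg_vec=[0, 1, 0]; VV[2]=max(VV[2],msg_vec) then VV[2][2]++ -> VV[2]=[0, 1, 1]
Event 2: SEND 1->0: VV[1][1]++ -> VV[1]=[0, 2, 0], msg_vec=[0, 2, 0]; VV[0]=max(VV[0],msg_vec) then VV[0][0]++ -> VV[0]=[1, 2, 0]
Event 3: LOCAL 0: VV[0][0]++ -> VV[0]=[2, 2, 0]
Event 4: LOCAL 1: VV[1][1]++ -> VV[1]=[0, 3, 0]
Event 5: LOCAL 0: VV[0][0]++ -> VV[0]=[3, 2, 0]
Final vectors: VV[0]=[3, 2, 0]; VV[1]=[0, 3, 0]; VV[2]=[0, 1, 1]

Answer: 3 2 0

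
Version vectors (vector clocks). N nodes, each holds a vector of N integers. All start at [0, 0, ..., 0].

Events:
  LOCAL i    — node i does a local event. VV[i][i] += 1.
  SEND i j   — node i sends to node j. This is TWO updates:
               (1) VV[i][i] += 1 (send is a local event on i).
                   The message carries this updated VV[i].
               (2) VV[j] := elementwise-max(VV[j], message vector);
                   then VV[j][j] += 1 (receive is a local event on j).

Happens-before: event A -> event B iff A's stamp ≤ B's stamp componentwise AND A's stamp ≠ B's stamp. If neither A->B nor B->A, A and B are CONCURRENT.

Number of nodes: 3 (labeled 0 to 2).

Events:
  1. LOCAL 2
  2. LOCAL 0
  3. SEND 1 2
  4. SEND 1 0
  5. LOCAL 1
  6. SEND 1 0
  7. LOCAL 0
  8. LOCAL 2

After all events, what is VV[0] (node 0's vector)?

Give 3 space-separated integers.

Initial: VV[0]=[0, 0, 0]
Initial: VV[1]=[0, 0, 0]
Initial: VV[2]=[0, 0, 0]
Event 1: LOCAL 2: VV[2][2]++ -> VV[2]=[0, 0, 1]
Event 2: LOCAL 0: VV[0][0]++ -> VV[0]=[1, 0, 0]
Event 3: SEND 1->2: VV[1][1]++ -> VV[1]=[0, 1, 0], msg_vec=[0, 1, 0]; VV[2]=max(VV[2],msg_vec) then VV[2][2]++ -> VV[2]=[0, 1, 2]
Event 4: SEND 1->0: VV[1][1]++ -> VV[1]=[0, 2, 0], msg_vec=[0, 2, 0]; VV[0]=max(VV[0],msg_vec) then VV[0][0]++ -> VV[0]=[2, 2, 0]
Event 5: LOCAL 1: VV[1][1]++ -> VV[1]=[0, 3, 0]
Event 6: SEND 1->0: VV[1][1]++ -> VV[1]=[0, 4, 0], msg_vec=[0, 4, 0]; VV[0]=max(VV[0],msg_vec) then VV[0][0]++ -> VV[0]=[3, 4, 0]
Event 7: LOCAL 0: VV[0][0]++ -> VV[0]=[4, 4, 0]
Event 8: LOCAL 2: VV[2][2]++ -> VV[2]=[0, 1, 3]
Final vectors: VV[0]=[4, 4, 0]; VV[1]=[0, 4, 0]; VV[2]=[0, 1, 3]

Answer: 4 4 0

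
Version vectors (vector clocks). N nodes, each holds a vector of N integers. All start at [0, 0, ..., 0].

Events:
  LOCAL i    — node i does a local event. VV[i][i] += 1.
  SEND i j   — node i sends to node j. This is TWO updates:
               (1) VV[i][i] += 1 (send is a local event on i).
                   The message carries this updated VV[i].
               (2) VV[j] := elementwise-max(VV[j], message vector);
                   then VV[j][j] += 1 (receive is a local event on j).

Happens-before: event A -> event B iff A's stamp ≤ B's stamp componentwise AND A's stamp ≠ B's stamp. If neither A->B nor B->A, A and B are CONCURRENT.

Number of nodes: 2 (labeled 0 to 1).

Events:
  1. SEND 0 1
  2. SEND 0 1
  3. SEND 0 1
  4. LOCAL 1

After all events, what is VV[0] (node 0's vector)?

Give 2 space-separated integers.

Initial: VV[0]=[0, 0]
Initial: VV[1]=[0, 0]
Event 1: SEND 0->1: VV[0][0]++ -> VV[0]=[1, 0], msg_vec=[1, 0]; VV[1]=max(VV[1],msg_vec) then VV[1][1]++ -> VV[1]=[1, 1]
Event 2: SEND 0->1: VV[0][0]++ -> VV[0]=[2, 0], msg_vec=[2, 0]; VV[1]=max(VV[1],msg_vec) then VV[1][1]++ -> VV[1]=[2, 2]
Event 3: SEND 0->1: VV[0][0]++ -> VV[0]=[3, 0], msg_vec=[3, 0]; VV[1]=max(VV[1],msg_vec) then VV[1][1]++ -> VV[1]=[3, 3]
Event 4: LOCAL 1: VV[1][1]++ -> VV[1]=[3, 4]
Final vectors: VV[0]=[3, 0]; VV[1]=[3, 4]

Answer: 3 0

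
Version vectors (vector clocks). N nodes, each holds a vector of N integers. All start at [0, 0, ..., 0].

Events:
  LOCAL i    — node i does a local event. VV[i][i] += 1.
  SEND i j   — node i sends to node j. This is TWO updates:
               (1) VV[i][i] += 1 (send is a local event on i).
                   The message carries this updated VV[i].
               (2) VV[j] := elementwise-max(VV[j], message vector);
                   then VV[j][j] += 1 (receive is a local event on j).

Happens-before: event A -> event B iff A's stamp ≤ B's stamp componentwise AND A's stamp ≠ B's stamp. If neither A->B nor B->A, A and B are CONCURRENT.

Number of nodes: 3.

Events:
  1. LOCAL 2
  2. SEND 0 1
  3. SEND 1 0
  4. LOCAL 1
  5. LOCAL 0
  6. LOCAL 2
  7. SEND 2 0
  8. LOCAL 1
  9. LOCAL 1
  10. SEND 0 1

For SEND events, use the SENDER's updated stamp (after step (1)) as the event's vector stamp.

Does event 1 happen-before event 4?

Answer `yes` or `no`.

Answer: no

Derivation:
Initial: VV[0]=[0, 0, 0]
Initial: VV[1]=[0, 0, 0]
Initial: VV[2]=[0, 0, 0]
Event 1: LOCAL 2: VV[2][2]++ -> VV[2]=[0, 0, 1]
Event 2: SEND 0->1: VV[0][0]++ -> VV[0]=[1, 0, 0], msg_vec=[1, 0, 0]; VV[1]=max(VV[1],msg_vec) then VV[1][1]++ -> VV[1]=[1, 1, 0]
Event 3: SEND 1->0: VV[1][1]++ -> VV[1]=[1, 2, 0], msg_vec=[1, 2, 0]; VV[0]=max(VV[0],msg_vec) then VV[0][0]++ -> VV[0]=[2, 2, 0]
Event 4: LOCAL 1: VV[1][1]++ -> VV[1]=[1, 3, 0]
Event 5: LOCAL 0: VV[0][0]++ -> VV[0]=[3, 2, 0]
Event 6: LOCAL 2: VV[2][2]++ -> VV[2]=[0, 0, 2]
Event 7: SEND 2->0: VV[2][2]++ -> VV[2]=[0, 0, 3], msg_vec=[0, 0, 3]; VV[0]=max(VV[0],msg_vec) then VV[0][0]++ -> VV[0]=[4, 2, 3]
Event 8: LOCAL 1: VV[1][1]++ -> VV[1]=[1, 4, 0]
Event 9: LOCAL 1: VV[1][1]++ -> VV[1]=[1, 5, 0]
Event 10: SEND 0->1: VV[0][0]++ -> VV[0]=[5, 2, 3], msg_vec=[5, 2, 3]; VV[1]=max(VV[1],msg_vec) then VV[1][1]++ -> VV[1]=[5, 6, 3]
Event 1 stamp: [0, 0, 1]
Event 4 stamp: [1, 3, 0]
[0, 0, 1] <= [1, 3, 0]? False. Equal? False. Happens-before: False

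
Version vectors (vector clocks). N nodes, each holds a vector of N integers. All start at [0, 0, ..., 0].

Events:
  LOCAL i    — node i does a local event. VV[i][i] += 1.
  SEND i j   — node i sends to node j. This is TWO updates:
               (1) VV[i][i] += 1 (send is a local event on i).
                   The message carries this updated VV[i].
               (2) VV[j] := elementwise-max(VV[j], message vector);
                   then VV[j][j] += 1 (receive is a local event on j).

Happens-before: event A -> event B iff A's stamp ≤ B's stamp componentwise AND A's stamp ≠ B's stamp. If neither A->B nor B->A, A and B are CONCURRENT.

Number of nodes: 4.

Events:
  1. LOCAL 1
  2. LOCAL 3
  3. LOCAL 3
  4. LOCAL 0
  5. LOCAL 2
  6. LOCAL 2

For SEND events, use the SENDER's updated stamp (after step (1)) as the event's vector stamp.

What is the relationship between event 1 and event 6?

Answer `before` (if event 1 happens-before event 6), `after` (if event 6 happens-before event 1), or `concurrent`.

Answer: concurrent

Derivation:
Initial: VV[0]=[0, 0, 0, 0]
Initial: VV[1]=[0, 0, 0, 0]
Initial: VV[2]=[0, 0, 0, 0]
Initial: VV[3]=[0, 0, 0, 0]
Event 1: LOCAL 1: VV[1][1]++ -> VV[1]=[0, 1, 0, 0]
Event 2: LOCAL 3: VV[3][3]++ -> VV[3]=[0, 0, 0, 1]
Event 3: LOCAL 3: VV[3][3]++ -> VV[3]=[0, 0, 0, 2]
Event 4: LOCAL 0: VV[0][0]++ -> VV[0]=[1, 0, 0, 0]
Event 5: LOCAL 2: VV[2][2]++ -> VV[2]=[0, 0, 1, 0]
Event 6: LOCAL 2: VV[2][2]++ -> VV[2]=[0, 0, 2, 0]
Event 1 stamp: [0, 1, 0, 0]
Event 6 stamp: [0, 0, 2, 0]
[0, 1, 0, 0] <= [0, 0, 2, 0]? False
[0, 0, 2, 0] <= [0, 1, 0, 0]? False
Relation: concurrent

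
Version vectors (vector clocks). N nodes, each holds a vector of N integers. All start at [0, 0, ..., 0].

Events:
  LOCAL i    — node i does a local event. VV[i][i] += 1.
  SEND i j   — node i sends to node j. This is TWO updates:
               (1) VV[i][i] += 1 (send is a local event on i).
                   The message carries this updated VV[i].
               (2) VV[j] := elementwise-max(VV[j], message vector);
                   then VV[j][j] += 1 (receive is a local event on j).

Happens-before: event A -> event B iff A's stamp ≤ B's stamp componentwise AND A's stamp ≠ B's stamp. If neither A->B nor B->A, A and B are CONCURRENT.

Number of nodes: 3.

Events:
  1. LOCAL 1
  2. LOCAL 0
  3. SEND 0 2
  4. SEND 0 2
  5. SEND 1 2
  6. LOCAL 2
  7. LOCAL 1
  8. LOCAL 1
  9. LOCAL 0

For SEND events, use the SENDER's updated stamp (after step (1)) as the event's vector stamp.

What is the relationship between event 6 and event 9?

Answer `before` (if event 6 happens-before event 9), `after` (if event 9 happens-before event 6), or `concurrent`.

Answer: concurrent

Derivation:
Initial: VV[0]=[0, 0, 0]
Initial: VV[1]=[0, 0, 0]
Initial: VV[2]=[0, 0, 0]
Event 1: LOCAL 1: VV[1][1]++ -> VV[1]=[0, 1, 0]
Event 2: LOCAL 0: VV[0][0]++ -> VV[0]=[1, 0, 0]
Event 3: SEND 0->2: VV[0][0]++ -> VV[0]=[2, 0, 0], msg_vec=[2, 0, 0]; VV[2]=max(VV[2],msg_vec) then VV[2][2]++ -> VV[2]=[2, 0, 1]
Event 4: SEND 0->2: VV[0][0]++ -> VV[0]=[3, 0, 0], msg_vec=[3, 0, 0]; VV[2]=max(VV[2],msg_vec) then VV[2][2]++ -> VV[2]=[3, 0, 2]
Event 5: SEND 1->2: VV[1][1]++ -> VV[1]=[0, 2, 0], msg_vec=[0, 2, 0]; VV[2]=max(VV[2],msg_vec) then VV[2][2]++ -> VV[2]=[3, 2, 3]
Event 6: LOCAL 2: VV[2][2]++ -> VV[2]=[3, 2, 4]
Event 7: LOCAL 1: VV[1][1]++ -> VV[1]=[0, 3, 0]
Event 8: LOCAL 1: VV[1][1]++ -> VV[1]=[0, 4, 0]
Event 9: LOCAL 0: VV[0][0]++ -> VV[0]=[4, 0, 0]
Event 6 stamp: [3, 2, 4]
Event 9 stamp: [4, 0, 0]
[3, 2, 4] <= [4, 0, 0]? False
[4, 0, 0] <= [3, 2, 4]? False
Relation: concurrent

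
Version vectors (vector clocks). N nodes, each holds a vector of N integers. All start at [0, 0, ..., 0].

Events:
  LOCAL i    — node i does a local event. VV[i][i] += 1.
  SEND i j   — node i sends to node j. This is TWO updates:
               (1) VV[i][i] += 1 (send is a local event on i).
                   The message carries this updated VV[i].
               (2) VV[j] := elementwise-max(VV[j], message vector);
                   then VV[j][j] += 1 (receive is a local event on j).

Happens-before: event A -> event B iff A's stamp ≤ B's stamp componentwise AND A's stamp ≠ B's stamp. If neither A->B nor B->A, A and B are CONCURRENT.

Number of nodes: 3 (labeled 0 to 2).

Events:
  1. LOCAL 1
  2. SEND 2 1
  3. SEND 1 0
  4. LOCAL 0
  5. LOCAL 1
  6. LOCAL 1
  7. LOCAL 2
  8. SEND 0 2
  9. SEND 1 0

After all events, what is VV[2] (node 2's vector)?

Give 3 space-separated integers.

Initial: VV[0]=[0, 0, 0]
Initial: VV[1]=[0, 0, 0]
Initial: VV[2]=[0, 0, 0]
Event 1: LOCAL 1: VV[1][1]++ -> VV[1]=[0, 1, 0]
Event 2: SEND 2->1: VV[2][2]++ -> VV[2]=[0, 0, 1], msg_vec=[0, 0, 1]; VV[1]=max(VV[1],msg_vec) then VV[1][1]++ -> VV[1]=[0, 2, 1]
Event 3: SEND 1->0: VV[1][1]++ -> VV[1]=[0, 3, 1], msg_vec=[0, 3, 1]; VV[0]=max(VV[0],msg_vec) then VV[0][0]++ -> VV[0]=[1, 3, 1]
Event 4: LOCAL 0: VV[0][0]++ -> VV[0]=[2, 3, 1]
Event 5: LOCAL 1: VV[1][1]++ -> VV[1]=[0, 4, 1]
Event 6: LOCAL 1: VV[1][1]++ -> VV[1]=[0, 5, 1]
Event 7: LOCAL 2: VV[2][2]++ -> VV[2]=[0, 0, 2]
Event 8: SEND 0->2: VV[0][0]++ -> VV[0]=[3, 3, 1], msg_vec=[3, 3, 1]; VV[2]=max(VV[2],msg_vec) then VV[2][2]++ -> VV[2]=[3, 3, 3]
Event 9: SEND 1->0: VV[1][1]++ -> VV[1]=[0, 6, 1], msg_vec=[0, 6, 1]; VV[0]=max(VV[0],msg_vec) then VV[0][0]++ -> VV[0]=[4, 6, 1]
Final vectors: VV[0]=[4, 6, 1]; VV[1]=[0, 6, 1]; VV[2]=[3, 3, 3]

Answer: 3 3 3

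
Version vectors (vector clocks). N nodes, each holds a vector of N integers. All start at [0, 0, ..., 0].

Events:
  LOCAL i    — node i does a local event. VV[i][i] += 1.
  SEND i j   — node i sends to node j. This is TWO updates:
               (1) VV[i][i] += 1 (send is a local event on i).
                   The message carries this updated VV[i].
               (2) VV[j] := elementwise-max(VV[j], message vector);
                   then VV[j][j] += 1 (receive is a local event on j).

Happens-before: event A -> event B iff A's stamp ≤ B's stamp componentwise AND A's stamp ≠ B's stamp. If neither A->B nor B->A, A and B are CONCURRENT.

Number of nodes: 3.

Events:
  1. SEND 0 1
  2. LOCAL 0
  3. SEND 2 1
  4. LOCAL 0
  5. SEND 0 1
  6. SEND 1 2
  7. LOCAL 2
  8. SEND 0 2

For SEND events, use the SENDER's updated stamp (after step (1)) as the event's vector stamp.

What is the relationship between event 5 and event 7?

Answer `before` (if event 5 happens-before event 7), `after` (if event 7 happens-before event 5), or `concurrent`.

Answer: before

Derivation:
Initial: VV[0]=[0, 0, 0]
Initial: VV[1]=[0, 0, 0]
Initial: VV[2]=[0, 0, 0]
Event 1: SEND 0->1: VV[0][0]++ -> VV[0]=[1, 0, 0], msg_vec=[1, 0, 0]; VV[1]=max(VV[1],msg_vec) then VV[1][1]++ -> VV[1]=[1, 1, 0]
Event 2: LOCAL 0: VV[0][0]++ -> VV[0]=[2, 0, 0]
Event 3: SEND 2->1: VV[2][2]++ -> VV[2]=[0, 0, 1], msg_vec=[0, 0, 1]; VV[1]=max(VV[1],msg_vec) then VV[1][1]++ -> VV[1]=[1, 2, 1]
Event 4: LOCAL 0: VV[0][0]++ -> VV[0]=[3, 0, 0]
Event 5: SEND 0->1: VV[0][0]++ -> VV[0]=[4, 0, 0], msg_vec=[4, 0, 0]; VV[1]=max(VV[1],msg_vec) then VV[1][1]++ -> VV[1]=[4, 3, 1]
Event 6: SEND 1->2: VV[1][1]++ -> VV[1]=[4, 4, 1], msg_vec=[4, 4, 1]; VV[2]=max(VV[2],msg_vec) then VV[2][2]++ -> VV[2]=[4, 4, 2]
Event 7: LOCAL 2: VV[2][2]++ -> VV[2]=[4, 4, 3]
Event 8: SEND 0->2: VV[0][0]++ -> VV[0]=[5, 0, 0], msg_vec=[5, 0, 0]; VV[2]=max(VV[2],msg_vec) then VV[2][2]++ -> VV[2]=[5, 4, 4]
Event 5 stamp: [4, 0, 0]
Event 7 stamp: [4, 4, 3]
[4, 0, 0] <= [4, 4, 3]? True
[4, 4, 3] <= [4, 0, 0]? False
Relation: before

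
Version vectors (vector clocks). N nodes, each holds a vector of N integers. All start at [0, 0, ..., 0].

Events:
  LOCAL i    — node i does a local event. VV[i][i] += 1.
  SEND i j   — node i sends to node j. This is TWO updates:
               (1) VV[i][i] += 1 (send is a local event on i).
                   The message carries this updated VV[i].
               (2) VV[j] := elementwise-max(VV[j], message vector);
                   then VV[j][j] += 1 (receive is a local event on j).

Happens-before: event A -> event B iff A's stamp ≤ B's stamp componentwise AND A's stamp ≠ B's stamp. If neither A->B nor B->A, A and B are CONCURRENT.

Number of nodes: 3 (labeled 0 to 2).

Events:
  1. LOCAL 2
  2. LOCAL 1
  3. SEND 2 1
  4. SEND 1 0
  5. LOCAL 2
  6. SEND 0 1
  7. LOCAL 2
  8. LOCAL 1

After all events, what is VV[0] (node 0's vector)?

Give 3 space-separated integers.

Initial: VV[0]=[0, 0, 0]
Initial: VV[1]=[0, 0, 0]
Initial: VV[2]=[0, 0, 0]
Event 1: LOCAL 2: VV[2][2]++ -> VV[2]=[0, 0, 1]
Event 2: LOCAL 1: VV[1][1]++ -> VV[1]=[0, 1, 0]
Event 3: SEND 2->1: VV[2][2]++ -> VV[2]=[0, 0, 2], msg_vec=[0, 0, 2]; VV[1]=max(VV[1],msg_vec) then VV[1][1]++ -> VV[1]=[0, 2, 2]
Event 4: SEND 1->0: VV[1][1]++ -> VV[1]=[0, 3, 2], msg_vec=[0, 3, 2]; VV[0]=max(VV[0],msg_vec) then VV[0][0]++ -> VV[0]=[1, 3, 2]
Event 5: LOCAL 2: VV[2][2]++ -> VV[2]=[0, 0, 3]
Event 6: SEND 0->1: VV[0][0]++ -> VV[0]=[2, 3, 2], msg_vec=[2, 3, 2]; VV[1]=max(VV[1],msg_vec) then VV[1][1]++ -> VV[1]=[2, 4, 2]
Event 7: LOCAL 2: VV[2][2]++ -> VV[2]=[0, 0, 4]
Event 8: LOCAL 1: VV[1][1]++ -> VV[1]=[2, 5, 2]
Final vectors: VV[0]=[2, 3, 2]; VV[1]=[2, 5, 2]; VV[2]=[0, 0, 4]

Answer: 2 3 2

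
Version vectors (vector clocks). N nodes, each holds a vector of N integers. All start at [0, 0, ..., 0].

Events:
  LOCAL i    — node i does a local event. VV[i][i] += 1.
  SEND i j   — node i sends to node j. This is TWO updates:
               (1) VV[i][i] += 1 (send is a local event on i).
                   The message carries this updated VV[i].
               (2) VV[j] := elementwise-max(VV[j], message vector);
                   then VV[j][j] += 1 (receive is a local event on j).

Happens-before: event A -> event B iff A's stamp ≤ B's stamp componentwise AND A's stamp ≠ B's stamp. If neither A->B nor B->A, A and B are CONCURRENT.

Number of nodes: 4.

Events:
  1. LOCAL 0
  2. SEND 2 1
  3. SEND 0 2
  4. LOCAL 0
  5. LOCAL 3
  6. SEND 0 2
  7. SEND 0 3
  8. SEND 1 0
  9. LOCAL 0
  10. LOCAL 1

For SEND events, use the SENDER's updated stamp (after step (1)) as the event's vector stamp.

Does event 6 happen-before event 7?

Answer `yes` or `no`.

Initial: VV[0]=[0, 0, 0, 0]
Initial: VV[1]=[0, 0, 0, 0]
Initial: VV[2]=[0, 0, 0, 0]
Initial: VV[3]=[0, 0, 0, 0]
Event 1: LOCAL 0: VV[0][0]++ -> VV[0]=[1, 0, 0, 0]
Event 2: SEND 2->1: VV[2][2]++ -> VV[2]=[0, 0, 1, 0], msg_vec=[0, 0, 1, 0]; VV[1]=max(VV[1],msg_vec) then VV[1][1]++ -> VV[1]=[0, 1, 1, 0]
Event 3: SEND 0->2: VV[0][0]++ -> VV[0]=[2, 0, 0, 0], msg_vec=[2, 0, 0, 0]; VV[2]=max(VV[2],msg_vec) then VV[2][2]++ -> VV[2]=[2, 0, 2, 0]
Event 4: LOCAL 0: VV[0][0]++ -> VV[0]=[3, 0, 0, 0]
Event 5: LOCAL 3: VV[3][3]++ -> VV[3]=[0, 0, 0, 1]
Event 6: SEND 0->2: VV[0][0]++ -> VV[0]=[4, 0, 0, 0], msg_vec=[4, 0, 0, 0]; VV[2]=max(VV[2],msg_vec) then VV[2][2]++ -> VV[2]=[4, 0, 3, 0]
Event 7: SEND 0->3: VV[0][0]++ -> VV[0]=[5, 0, 0, 0], msg_vec=[5, 0, 0, 0]; VV[3]=max(VV[3],msg_vec) then VV[3][3]++ -> VV[3]=[5, 0, 0, 2]
Event 8: SEND 1->0: VV[1][1]++ -> VV[1]=[0, 2, 1, 0], msg_vec=[0, 2, 1, 0]; VV[0]=max(VV[0],msg_vec) then VV[0][0]++ -> VV[0]=[6, 2, 1, 0]
Event 9: LOCAL 0: VV[0][0]++ -> VV[0]=[7, 2, 1, 0]
Event 10: LOCAL 1: VV[1][1]++ -> VV[1]=[0, 3, 1, 0]
Event 6 stamp: [4, 0, 0, 0]
Event 7 stamp: [5, 0, 0, 0]
[4, 0, 0, 0] <= [5, 0, 0, 0]? True. Equal? False. Happens-before: True

Answer: yes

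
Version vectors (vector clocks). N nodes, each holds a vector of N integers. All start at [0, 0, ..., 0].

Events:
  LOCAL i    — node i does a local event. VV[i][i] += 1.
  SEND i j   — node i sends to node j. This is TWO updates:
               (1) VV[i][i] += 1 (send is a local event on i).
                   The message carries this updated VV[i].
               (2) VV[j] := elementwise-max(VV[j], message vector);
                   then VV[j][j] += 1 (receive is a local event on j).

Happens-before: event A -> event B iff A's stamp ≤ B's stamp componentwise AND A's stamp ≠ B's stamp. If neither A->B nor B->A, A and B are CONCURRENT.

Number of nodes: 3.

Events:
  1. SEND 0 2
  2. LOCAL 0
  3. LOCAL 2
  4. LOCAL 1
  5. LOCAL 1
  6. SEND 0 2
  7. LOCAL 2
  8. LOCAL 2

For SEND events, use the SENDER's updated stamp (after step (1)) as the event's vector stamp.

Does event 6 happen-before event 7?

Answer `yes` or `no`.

Answer: yes

Derivation:
Initial: VV[0]=[0, 0, 0]
Initial: VV[1]=[0, 0, 0]
Initial: VV[2]=[0, 0, 0]
Event 1: SEND 0->2: VV[0][0]++ -> VV[0]=[1, 0, 0], msg_vec=[1, 0, 0]; VV[2]=max(VV[2],msg_vec) then VV[2][2]++ -> VV[2]=[1, 0, 1]
Event 2: LOCAL 0: VV[0][0]++ -> VV[0]=[2, 0, 0]
Event 3: LOCAL 2: VV[2][2]++ -> VV[2]=[1, 0, 2]
Event 4: LOCAL 1: VV[1][1]++ -> VV[1]=[0, 1, 0]
Event 5: LOCAL 1: VV[1][1]++ -> VV[1]=[0, 2, 0]
Event 6: SEND 0->2: VV[0][0]++ -> VV[0]=[3, 0, 0], msg_vec=[3, 0, 0]; VV[2]=max(VV[2],msg_vec) then VV[2][2]++ -> VV[2]=[3, 0, 3]
Event 7: LOCAL 2: VV[2][2]++ -> VV[2]=[3, 0, 4]
Event 8: LOCAL 2: VV[2][2]++ -> VV[2]=[3, 0, 5]
Event 6 stamp: [3, 0, 0]
Event 7 stamp: [3, 0, 4]
[3, 0, 0] <= [3, 0, 4]? True. Equal? False. Happens-before: True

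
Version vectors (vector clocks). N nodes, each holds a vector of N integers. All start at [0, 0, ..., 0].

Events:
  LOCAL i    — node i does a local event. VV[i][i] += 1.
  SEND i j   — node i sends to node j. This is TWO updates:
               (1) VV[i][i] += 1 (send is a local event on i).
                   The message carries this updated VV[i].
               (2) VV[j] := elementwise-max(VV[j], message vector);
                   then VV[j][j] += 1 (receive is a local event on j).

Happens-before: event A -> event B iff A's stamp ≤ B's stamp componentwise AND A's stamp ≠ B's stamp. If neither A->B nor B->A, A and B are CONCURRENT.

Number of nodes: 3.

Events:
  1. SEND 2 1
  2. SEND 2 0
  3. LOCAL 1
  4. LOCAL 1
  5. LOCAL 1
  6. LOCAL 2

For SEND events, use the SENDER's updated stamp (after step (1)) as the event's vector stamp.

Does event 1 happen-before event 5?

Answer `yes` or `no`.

Answer: yes

Derivation:
Initial: VV[0]=[0, 0, 0]
Initial: VV[1]=[0, 0, 0]
Initial: VV[2]=[0, 0, 0]
Event 1: SEND 2->1: VV[2][2]++ -> VV[2]=[0, 0, 1], msg_vec=[0, 0, 1]; VV[1]=max(VV[1],msg_vec) then VV[1][1]++ -> VV[1]=[0, 1, 1]
Event 2: SEND 2->0: VV[2][2]++ -> VV[2]=[0, 0, 2], msg_vec=[0, 0, 2]; VV[0]=max(VV[0],msg_vec) then VV[0][0]++ -> VV[0]=[1, 0, 2]
Event 3: LOCAL 1: VV[1][1]++ -> VV[1]=[0, 2, 1]
Event 4: LOCAL 1: VV[1][1]++ -> VV[1]=[0, 3, 1]
Event 5: LOCAL 1: VV[1][1]++ -> VV[1]=[0, 4, 1]
Event 6: LOCAL 2: VV[2][2]++ -> VV[2]=[0, 0, 3]
Event 1 stamp: [0, 0, 1]
Event 5 stamp: [0, 4, 1]
[0, 0, 1] <= [0, 4, 1]? True. Equal? False. Happens-before: True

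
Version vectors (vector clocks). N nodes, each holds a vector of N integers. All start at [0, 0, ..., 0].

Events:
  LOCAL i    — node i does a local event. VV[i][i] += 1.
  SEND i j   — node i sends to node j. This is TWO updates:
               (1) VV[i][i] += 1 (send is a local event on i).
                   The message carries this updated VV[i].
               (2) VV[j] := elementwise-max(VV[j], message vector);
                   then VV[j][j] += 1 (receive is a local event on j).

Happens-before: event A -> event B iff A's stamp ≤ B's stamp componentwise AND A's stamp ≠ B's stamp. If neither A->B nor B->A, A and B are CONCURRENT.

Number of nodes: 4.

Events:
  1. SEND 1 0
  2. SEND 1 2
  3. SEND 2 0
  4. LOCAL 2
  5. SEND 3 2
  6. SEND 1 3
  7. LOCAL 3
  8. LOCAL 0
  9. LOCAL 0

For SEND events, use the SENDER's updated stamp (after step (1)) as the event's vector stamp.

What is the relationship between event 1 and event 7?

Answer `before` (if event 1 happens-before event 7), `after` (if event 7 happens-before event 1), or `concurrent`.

Answer: before

Derivation:
Initial: VV[0]=[0, 0, 0, 0]
Initial: VV[1]=[0, 0, 0, 0]
Initial: VV[2]=[0, 0, 0, 0]
Initial: VV[3]=[0, 0, 0, 0]
Event 1: SEND 1->0: VV[1][1]++ -> VV[1]=[0, 1, 0, 0], msg_vec=[0, 1, 0, 0]; VV[0]=max(VV[0],msg_vec) then VV[0][0]++ -> VV[0]=[1, 1, 0, 0]
Event 2: SEND 1->2: VV[1][1]++ -> VV[1]=[0, 2, 0, 0], msg_vec=[0, 2, 0, 0]; VV[2]=max(VV[2],msg_vec) then VV[2][2]++ -> VV[2]=[0, 2, 1, 0]
Event 3: SEND 2->0: VV[2][2]++ -> VV[2]=[0, 2, 2, 0], msg_vec=[0, 2, 2, 0]; VV[0]=max(VV[0],msg_vec) then VV[0][0]++ -> VV[0]=[2, 2, 2, 0]
Event 4: LOCAL 2: VV[2][2]++ -> VV[2]=[0, 2, 3, 0]
Event 5: SEND 3->2: VV[3][3]++ -> VV[3]=[0, 0, 0, 1], msg_vec=[0, 0, 0, 1]; VV[2]=max(VV[2],msg_vec) then VV[2][2]++ -> VV[2]=[0, 2, 4, 1]
Event 6: SEND 1->3: VV[1][1]++ -> VV[1]=[0, 3, 0, 0], msg_vec=[0, 3, 0, 0]; VV[3]=max(VV[3],msg_vec) then VV[3][3]++ -> VV[3]=[0, 3, 0, 2]
Event 7: LOCAL 3: VV[3][3]++ -> VV[3]=[0, 3, 0, 3]
Event 8: LOCAL 0: VV[0][0]++ -> VV[0]=[3, 2, 2, 0]
Event 9: LOCAL 0: VV[0][0]++ -> VV[0]=[4, 2, 2, 0]
Event 1 stamp: [0, 1, 0, 0]
Event 7 stamp: [0, 3, 0, 3]
[0, 1, 0, 0] <= [0, 3, 0, 3]? True
[0, 3, 0, 3] <= [0, 1, 0, 0]? False
Relation: before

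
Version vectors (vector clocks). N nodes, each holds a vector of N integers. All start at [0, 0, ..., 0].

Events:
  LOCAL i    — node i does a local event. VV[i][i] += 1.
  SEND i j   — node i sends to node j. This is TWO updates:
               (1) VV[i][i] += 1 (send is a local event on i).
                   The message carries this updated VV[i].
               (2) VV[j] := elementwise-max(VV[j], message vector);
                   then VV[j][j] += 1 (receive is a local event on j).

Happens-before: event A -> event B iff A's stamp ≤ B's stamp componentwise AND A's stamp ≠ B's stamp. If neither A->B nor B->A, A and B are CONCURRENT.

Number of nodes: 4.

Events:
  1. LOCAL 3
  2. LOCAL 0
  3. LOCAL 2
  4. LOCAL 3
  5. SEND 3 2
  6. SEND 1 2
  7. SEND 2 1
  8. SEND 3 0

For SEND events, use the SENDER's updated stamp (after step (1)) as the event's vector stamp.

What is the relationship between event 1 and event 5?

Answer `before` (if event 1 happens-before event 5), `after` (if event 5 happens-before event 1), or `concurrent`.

Initial: VV[0]=[0, 0, 0, 0]
Initial: VV[1]=[0, 0, 0, 0]
Initial: VV[2]=[0, 0, 0, 0]
Initial: VV[3]=[0, 0, 0, 0]
Event 1: LOCAL 3: VV[3][3]++ -> VV[3]=[0, 0, 0, 1]
Event 2: LOCAL 0: VV[0][0]++ -> VV[0]=[1, 0, 0, 0]
Event 3: LOCAL 2: VV[2][2]++ -> VV[2]=[0, 0, 1, 0]
Event 4: LOCAL 3: VV[3][3]++ -> VV[3]=[0, 0, 0, 2]
Event 5: SEND 3->2: VV[3][3]++ -> VV[3]=[0, 0, 0, 3], msg_vec=[0, 0, 0, 3]; VV[2]=max(VV[2],msg_vec) then VV[2][2]++ -> VV[2]=[0, 0, 2, 3]
Event 6: SEND 1->2: VV[1][1]++ -> VV[1]=[0, 1, 0, 0], msg_vec=[0, 1, 0, 0]; VV[2]=max(VV[2],msg_vec) then VV[2][2]++ -> VV[2]=[0, 1, 3, 3]
Event 7: SEND 2->1: VV[2][2]++ -> VV[2]=[0, 1, 4, 3], msg_vec=[0, 1, 4, 3]; VV[1]=max(VV[1],msg_vec) then VV[1][1]++ -> VV[1]=[0, 2, 4, 3]
Event 8: SEND 3->0: VV[3][3]++ -> VV[3]=[0, 0, 0, 4], msg_vec=[0, 0, 0, 4]; VV[0]=max(VV[0],msg_vec) then VV[0][0]++ -> VV[0]=[2, 0, 0, 4]
Event 1 stamp: [0, 0, 0, 1]
Event 5 stamp: [0, 0, 0, 3]
[0, 0, 0, 1] <= [0, 0, 0, 3]? True
[0, 0, 0, 3] <= [0, 0, 0, 1]? False
Relation: before

Answer: before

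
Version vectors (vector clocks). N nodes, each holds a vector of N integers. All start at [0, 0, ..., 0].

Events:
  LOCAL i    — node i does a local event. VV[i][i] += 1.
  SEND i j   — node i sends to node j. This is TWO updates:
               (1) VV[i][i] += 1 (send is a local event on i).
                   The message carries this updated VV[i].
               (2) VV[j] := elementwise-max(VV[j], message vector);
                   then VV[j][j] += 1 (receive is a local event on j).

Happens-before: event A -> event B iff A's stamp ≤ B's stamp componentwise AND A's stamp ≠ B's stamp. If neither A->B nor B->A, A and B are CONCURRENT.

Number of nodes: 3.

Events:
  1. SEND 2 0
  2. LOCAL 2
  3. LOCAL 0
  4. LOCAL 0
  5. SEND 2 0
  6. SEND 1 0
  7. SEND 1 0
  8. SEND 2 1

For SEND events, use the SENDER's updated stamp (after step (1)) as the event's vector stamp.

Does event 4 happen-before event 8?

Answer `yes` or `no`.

Initial: VV[0]=[0, 0, 0]
Initial: VV[1]=[0, 0, 0]
Initial: VV[2]=[0, 0, 0]
Event 1: SEND 2->0: VV[2][2]++ -> VV[2]=[0, 0, 1], msg_vec=[0, 0, 1]; VV[0]=max(VV[0],msg_vec) then VV[0][0]++ -> VV[0]=[1, 0, 1]
Event 2: LOCAL 2: VV[2][2]++ -> VV[2]=[0, 0, 2]
Event 3: LOCAL 0: VV[0][0]++ -> VV[0]=[2, 0, 1]
Event 4: LOCAL 0: VV[0][0]++ -> VV[0]=[3, 0, 1]
Event 5: SEND 2->0: VV[2][2]++ -> VV[2]=[0, 0, 3], msg_vec=[0, 0, 3]; VV[0]=max(VV[0],msg_vec) then VV[0][0]++ -> VV[0]=[4, 0, 3]
Event 6: SEND 1->0: VV[1][1]++ -> VV[1]=[0, 1, 0], msg_vec=[0, 1, 0]; VV[0]=max(VV[0],msg_vec) then VV[0][0]++ -> VV[0]=[5, 1, 3]
Event 7: SEND 1->0: VV[1][1]++ -> VV[1]=[0, 2, 0], msg_vec=[0, 2, 0]; VV[0]=max(VV[0],msg_vec) then VV[0][0]++ -> VV[0]=[6, 2, 3]
Event 8: SEND 2->1: VV[2][2]++ -> VV[2]=[0, 0, 4], msg_vec=[0, 0, 4]; VV[1]=max(VV[1],msg_vec) then VV[1][1]++ -> VV[1]=[0, 3, 4]
Event 4 stamp: [3, 0, 1]
Event 8 stamp: [0, 0, 4]
[3, 0, 1] <= [0, 0, 4]? False. Equal? False. Happens-before: False

Answer: no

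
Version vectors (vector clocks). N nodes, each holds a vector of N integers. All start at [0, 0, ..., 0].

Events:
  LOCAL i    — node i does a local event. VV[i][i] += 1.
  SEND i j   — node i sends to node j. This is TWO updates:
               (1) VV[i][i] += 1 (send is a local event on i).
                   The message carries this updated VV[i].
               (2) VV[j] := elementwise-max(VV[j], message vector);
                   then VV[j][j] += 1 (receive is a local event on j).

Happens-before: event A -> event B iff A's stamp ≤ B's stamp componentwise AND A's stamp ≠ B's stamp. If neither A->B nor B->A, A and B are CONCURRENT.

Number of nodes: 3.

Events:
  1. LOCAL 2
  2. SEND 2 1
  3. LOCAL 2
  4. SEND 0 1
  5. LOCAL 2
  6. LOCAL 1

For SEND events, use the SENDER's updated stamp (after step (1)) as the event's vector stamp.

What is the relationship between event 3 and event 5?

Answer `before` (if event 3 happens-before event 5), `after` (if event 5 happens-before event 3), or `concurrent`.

Answer: before

Derivation:
Initial: VV[0]=[0, 0, 0]
Initial: VV[1]=[0, 0, 0]
Initial: VV[2]=[0, 0, 0]
Event 1: LOCAL 2: VV[2][2]++ -> VV[2]=[0, 0, 1]
Event 2: SEND 2->1: VV[2][2]++ -> VV[2]=[0, 0, 2], msg_vec=[0, 0, 2]; VV[1]=max(VV[1],msg_vec) then VV[1][1]++ -> VV[1]=[0, 1, 2]
Event 3: LOCAL 2: VV[2][2]++ -> VV[2]=[0, 0, 3]
Event 4: SEND 0->1: VV[0][0]++ -> VV[0]=[1, 0, 0], msg_vec=[1, 0, 0]; VV[1]=max(VV[1],msg_vec) then VV[1][1]++ -> VV[1]=[1, 2, 2]
Event 5: LOCAL 2: VV[2][2]++ -> VV[2]=[0, 0, 4]
Event 6: LOCAL 1: VV[1][1]++ -> VV[1]=[1, 3, 2]
Event 3 stamp: [0, 0, 3]
Event 5 stamp: [0, 0, 4]
[0, 0, 3] <= [0, 0, 4]? True
[0, 0, 4] <= [0, 0, 3]? False
Relation: before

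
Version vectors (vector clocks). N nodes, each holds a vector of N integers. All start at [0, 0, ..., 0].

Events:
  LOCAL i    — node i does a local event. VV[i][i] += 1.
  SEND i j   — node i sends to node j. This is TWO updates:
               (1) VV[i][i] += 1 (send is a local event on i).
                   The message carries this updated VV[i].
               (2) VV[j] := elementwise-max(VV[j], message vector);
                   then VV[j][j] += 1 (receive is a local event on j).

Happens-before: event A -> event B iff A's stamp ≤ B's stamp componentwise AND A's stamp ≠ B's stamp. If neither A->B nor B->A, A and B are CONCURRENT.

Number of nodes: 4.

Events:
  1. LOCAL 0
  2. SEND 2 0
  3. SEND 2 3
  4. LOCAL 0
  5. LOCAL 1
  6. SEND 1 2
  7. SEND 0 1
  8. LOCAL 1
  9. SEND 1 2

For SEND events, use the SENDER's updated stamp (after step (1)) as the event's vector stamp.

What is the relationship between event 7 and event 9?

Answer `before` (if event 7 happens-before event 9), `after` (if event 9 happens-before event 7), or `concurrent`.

Initial: VV[0]=[0, 0, 0, 0]
Initial: VV[1]=[0, 0, 0, 0]
Initial: VV[2]=[0, 0, 0, 0]
Initial: VV[3]=[0, 0, 0, 0]
Event 1: LOCAL 0: VV[0][0]++ -> VV[0]=[1, 0, 0, 0]
Event 2: SEND 2->0: VV[2][2]++ -> VV[2]=[0, 0, 1, 0], msg_vec=[0, 0, 1, 0]; VV[0]=max(VV[0],msg_vec) then VV[0][0]++ -> VV[0]=[2, 0, 1, 0]
Event 3: SEND 2->3: VV[2][2]++ -> VV[2]=[0, 0, 2, 0], msg_vec=[0, 0, 2, 0]; VV[3]=max(VV[3],msg_vec) then VV[3][3]++ -> VV[3]=[0, 0, 2, 1]
Event 4: LOCAL 0: VV[0][0]++ -> VV[0]=[3, 0, 1, 0]
Event 5: LOCAL 1: VV[1][1]++ -> VV[1]=[0, 1, 0, 0]
Event 6: SEND 1->2: VV[1][1]++ -> VV[1]=[0, 2, 0, 0], msg_vec=[0, 2, 0, 0]; VV[2]=max(VV[2],msg_vec) then VV[2][2]++ -> VV[2]=[0, 2, 3, 0]
Event 7: SEND 0->1: VV[0][0]++ -> VV[0]=[4, 0, 1, 0], msg_vec=[4, 0, 1, 0]; VV[1]=max(VV[1],msg_vec) then VV[1][1]++ -> VV[1]=[4, 3, 1, 0]
Event 8: LOCAL 1: VV[1][1]++ -> VV[1]=[4, 4, 1, 0]
Event 9: SEND 1->2: VV[1][1]++ -> VV[1]=[4, 5, 1, 0], msg_vec=[4, 5, 1, 0]; VV[2]=max(VV[2],msg_vec) then VV[2][2]++ -> VV[2]=[4, 5, 4, 0]
Event 7 stamp: [4, 0, 1, 0]
Event 9 stamp: [4, 5, 1, 0]
[4, 0, 1, 0] <= [4, 5, 1, 0]? True
[4, 5, 1, 0] <= [4, 0, 1, 0]? False
Relation: before

Answer: before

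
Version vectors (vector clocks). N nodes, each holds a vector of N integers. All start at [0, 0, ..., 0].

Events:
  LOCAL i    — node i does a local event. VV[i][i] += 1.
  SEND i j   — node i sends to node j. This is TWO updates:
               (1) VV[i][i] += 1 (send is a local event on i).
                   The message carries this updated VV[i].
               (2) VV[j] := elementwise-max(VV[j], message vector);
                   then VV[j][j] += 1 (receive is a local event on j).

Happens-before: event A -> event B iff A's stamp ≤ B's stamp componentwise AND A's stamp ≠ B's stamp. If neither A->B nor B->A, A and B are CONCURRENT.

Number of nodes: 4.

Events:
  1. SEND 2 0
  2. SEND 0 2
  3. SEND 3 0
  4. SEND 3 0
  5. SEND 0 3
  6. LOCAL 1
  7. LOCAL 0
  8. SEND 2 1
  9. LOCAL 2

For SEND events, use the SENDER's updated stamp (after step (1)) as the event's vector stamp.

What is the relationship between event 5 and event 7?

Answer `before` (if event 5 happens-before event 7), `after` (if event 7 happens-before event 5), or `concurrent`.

Answer: before

Derivation:
Initial: VV[0]=[0, 0, 0, 0]
Initial: VV[1]=[0, 0, 0, 0]
Initial: VV[2]=[0, 0, 0, 0]
Initial: VV[3]=[0, 0, 0, 0]
Event 1: SEND 2->0: VV[2][2]++ -> VV[2]=[0, 0, 1, 0], msg_vec=[0, 0, 1, 0]; VV[0]=max(VV[0],msg_vec) then VV[0][0]++ -> VV[0]=[1, 0, 1, 0]
Event 2: SEND 0->2: VV[0][0]++ -> VV[0]=[2, 0, 1, 0], msg_vec=[2, 0, 1, 0]; VV[2]=max(VV[2],msg_vec) then VV[2][2]++ -> VV[2]=[2, 0, 2, 0]
Event 3: SEND 3->0: VV[3][3]++ -> VV[3]=[0, 0, 0, 1], msg_vec=[0, 0, 0, 1]; VV[0]=max(VV[0],msg_vec) then VV[0][0]++ -> VV[0]=[3, 0, 1, 1]
Event 4: SEND 3->0: VV[3][3]++ -> VV[3]=[0, 0, 0, 2], msg_vec=[0, 0, 0, 2]; VV[0]=max(VV[0],msg_vec) then VV[0][0]++ -> VV[0]=[4, 0, 1, 2]
Event 5: SEND 0->3: VV[0][0]++ -> VV[0]=[5, 0, 1, 2], msg_vec=[5, 0, 1, 2]; VV[3]=max(VV[3],msg_vec) then VV[3][3]++ -> VV[3]=[5, 0, 1, 3]
Event 6: LOCAL 1: VV[1][1]++ -> VV[1]=[0, 1, 0, 0]
Event 7: LOCAL 0: VV[0][0]++ -> VV[0]=[6, 0, 1, 2]
Event 8: SEND 2->1: VV[2][2]++ -> VV[2]=[2, 0, 3, 0], msg_vec=[2, 0, 3, 0]; VV[1]=max(VV[1],msg_vec) then VV[1][1]++ -> VV[1]=[2, 2, 3, 0]
Event 9: LOCAL 2: VV[2][2]++ -> VV[2]=[2, 0, 4, 0]
Event 5 stamp: [5, 0, 1, 2]
Event 7 stamp: [6, 0, 1, 2]
[5, 0, 1, 2] <= [6, 0, 1, 2]? True
[6, 0, 1, 2] <= [5, 0, 1, 2]? False
Relation: before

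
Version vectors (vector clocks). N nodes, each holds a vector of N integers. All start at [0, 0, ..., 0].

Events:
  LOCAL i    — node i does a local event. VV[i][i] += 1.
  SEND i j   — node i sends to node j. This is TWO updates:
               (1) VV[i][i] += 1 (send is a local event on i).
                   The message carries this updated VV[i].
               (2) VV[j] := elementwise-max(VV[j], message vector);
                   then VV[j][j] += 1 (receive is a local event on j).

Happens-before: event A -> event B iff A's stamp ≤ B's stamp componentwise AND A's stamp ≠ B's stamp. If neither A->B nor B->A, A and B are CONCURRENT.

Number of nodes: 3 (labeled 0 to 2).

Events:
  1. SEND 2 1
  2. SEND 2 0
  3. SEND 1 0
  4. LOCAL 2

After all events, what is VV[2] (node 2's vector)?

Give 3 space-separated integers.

Initial: VV[0]=[0, 0, 0]
Initial: VV[1]=[0, 0, 0]
Initial: VV[2]=[0, 0, 0]
Event 1: SEND 2->1: VV[2][2]++ -> VV[2]=[0, 0, 1], msg_vec=[0, 0, 1]; VV[1]=max(VV[1],msg_vec) then VV[1][1]++ -> VV[1]=[0, 1, 1]
Event 2: SEND 2->0: VV[2][2]++ -> VV[2]=[0, 0, 2], msg_vec=[0, 0, 2]; VV[0]=max(VV[0],msg_vec) then VV[0][0]++ -> VV[0]=[1, 0, 2]
Event 3: SEND 1->0: VV[1][1]++ -> VV[1]=[0, 2, 1], msg_vec=[0, 2, 1]; VV[0]=max(VV[0],msg_vec) then VV[0][0]++ -> VV[0]=[2, 2, 2]
Event 4: LOCAL 2: VV[2][2]++ -> VV[2]=[0, 0, 3]
Final vectors: VV[0]=[2, 2, 2]; VV[1]=[0, 2, 1]; VV[2]=[0, 0, 3]

Answer: 0 0 3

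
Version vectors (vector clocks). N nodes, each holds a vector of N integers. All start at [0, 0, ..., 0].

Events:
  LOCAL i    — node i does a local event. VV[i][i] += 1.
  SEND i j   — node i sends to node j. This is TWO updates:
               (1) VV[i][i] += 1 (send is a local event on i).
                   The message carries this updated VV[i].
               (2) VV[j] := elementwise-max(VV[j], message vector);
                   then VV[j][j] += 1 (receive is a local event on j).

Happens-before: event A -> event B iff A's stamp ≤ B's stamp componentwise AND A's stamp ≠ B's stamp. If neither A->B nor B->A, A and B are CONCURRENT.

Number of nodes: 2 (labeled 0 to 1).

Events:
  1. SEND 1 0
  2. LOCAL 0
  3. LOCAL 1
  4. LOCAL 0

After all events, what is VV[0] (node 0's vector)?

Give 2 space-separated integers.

Answer: 3 1

Derivation:
Initial: VV[0]=[0, 0]
Initial: VV[1]=[0, 0]
Event 1: SEND 1->0: VV[1][1]++ -> VV[1]=[0, 1], msg_vec=[0, 1]; VV[0]=max(VV[0],msg_vec) then VV[0][0]++ -> VV[0]=[1, 1]
Event 2: LOCAL 0: VV[0][0]++ -> VV[0]=[2, 1]
Event 3: LOCAL 1: VV[1][1]++ -> VV[1]=[0, 2]
Event 4: LOCAL 0: VV[0][0]++ -> VV[0]=[3, 1]
Final vectors: VV[0]=[3, 1]; VV[1]=[0, 2]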